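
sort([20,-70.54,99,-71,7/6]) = [-71,-70.54,7/6,20,99]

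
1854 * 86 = 159444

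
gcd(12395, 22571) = 1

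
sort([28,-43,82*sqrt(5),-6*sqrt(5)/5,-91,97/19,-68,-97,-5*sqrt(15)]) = [-97,-91,-68,-43,-5*sqrt(15),-6*sqrt(5)/5,97/19,28,82*sqrt(5)]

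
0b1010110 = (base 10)86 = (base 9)105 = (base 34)2i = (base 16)56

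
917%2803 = 917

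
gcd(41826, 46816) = 2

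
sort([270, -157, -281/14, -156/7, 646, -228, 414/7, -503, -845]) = [-845, -503, -228, -157, -156/7, -281/14, 414/7, 270, 646]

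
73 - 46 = 27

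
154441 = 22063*7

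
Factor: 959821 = 883^1 * 1087^1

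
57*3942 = 224694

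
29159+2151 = 31310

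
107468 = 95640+11828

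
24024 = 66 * 364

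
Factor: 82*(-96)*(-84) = 2^8*3^2*7^1*41^1 = 661248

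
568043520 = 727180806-159137286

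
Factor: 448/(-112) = -1*2^2 = -4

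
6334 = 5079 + 1255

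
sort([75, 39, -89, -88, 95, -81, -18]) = [-89, -88, -81, -18, 39, 75, 95]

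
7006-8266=-1260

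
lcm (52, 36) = 468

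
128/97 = 1 + 31/97 ≈ 1.32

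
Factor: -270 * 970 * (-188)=2^4 * 3^3 * 5^2 * 47^1 * 97^1=49237200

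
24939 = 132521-107582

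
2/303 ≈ 0.00660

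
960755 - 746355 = 214400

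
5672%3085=2587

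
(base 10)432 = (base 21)kc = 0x1b0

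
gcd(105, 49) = 7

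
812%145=87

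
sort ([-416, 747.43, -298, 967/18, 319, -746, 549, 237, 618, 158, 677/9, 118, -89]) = [-746, -416, -298, -89, 967/18, 677/9, 118, 158, 237, 319, 549, 618, 747.43]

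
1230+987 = 2217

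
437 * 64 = 27968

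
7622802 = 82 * 92961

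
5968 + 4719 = 10687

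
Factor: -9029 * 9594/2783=-1 * 2^1 * 3^2 * 11^(-2) * 13^1 * 23^(-1) * 41^1 * 9029^1=-86624226/2783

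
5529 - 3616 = 1913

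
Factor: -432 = -1 * 2^4 * 3^3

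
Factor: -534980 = -1*2^2*5^1*23^1*1163^1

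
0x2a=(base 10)42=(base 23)1j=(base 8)52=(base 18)26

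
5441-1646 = 3795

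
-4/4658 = -2/2329 ≈ -0.000859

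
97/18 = 5 + 7/18 ≈ 5.39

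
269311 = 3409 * 79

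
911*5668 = 5163548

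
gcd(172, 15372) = 4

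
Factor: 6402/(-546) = -1 * 7^(-1) * 11^1 * 13^(-1) * 97^1 = -1067/91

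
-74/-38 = 1 + 18/19 ≈ 1.95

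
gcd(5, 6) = 1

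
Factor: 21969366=2^1*3^1*3661561^1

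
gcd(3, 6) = 3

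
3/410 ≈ 0.00732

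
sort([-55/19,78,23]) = [-55/19,23,78]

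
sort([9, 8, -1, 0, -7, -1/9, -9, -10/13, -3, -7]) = [-9, -7, -7, -3, -1, -10/13, -1/9, 0, 8, 9]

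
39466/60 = 657+23/30 ≈ 657.77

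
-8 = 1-9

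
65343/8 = 8167 + 7/8 ≈ 8167.88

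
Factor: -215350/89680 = -1*2^(-3)*5^1*19^(-1)*73^1 = -365/152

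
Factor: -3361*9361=-1*11^1*23^1*37^1*3361^1=-31462321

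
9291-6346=2945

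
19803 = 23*861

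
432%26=16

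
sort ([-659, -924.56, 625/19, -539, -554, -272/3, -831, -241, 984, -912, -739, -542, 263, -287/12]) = [-924.56, -912, -831, -739, -659, -554, -542, -539, -241, -272/3, -287/12, 625/19, 263, 984]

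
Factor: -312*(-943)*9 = 2^3*3^3*13^1*23^1*41^1 = 2647944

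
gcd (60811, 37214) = 1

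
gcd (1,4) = 1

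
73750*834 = 61507500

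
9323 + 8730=18053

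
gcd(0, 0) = 0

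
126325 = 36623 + 89702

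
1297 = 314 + 983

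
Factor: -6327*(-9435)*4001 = 3^3*5^1*17^1*19^1*37^2*4001^1 = 238840675245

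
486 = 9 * 54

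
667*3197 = 2132399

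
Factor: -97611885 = -1*3^5*5^1*7^1*23^1*499^1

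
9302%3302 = 2698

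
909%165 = 84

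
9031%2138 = 479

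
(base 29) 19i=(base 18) 384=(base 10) 1120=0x460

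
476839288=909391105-432551817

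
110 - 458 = -348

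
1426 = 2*713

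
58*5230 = 303340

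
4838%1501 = 335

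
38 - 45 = -7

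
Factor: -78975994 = -1*2^1*83^1*475759^1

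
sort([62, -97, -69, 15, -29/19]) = [-97, -69, -29/19, 15, 62]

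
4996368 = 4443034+553334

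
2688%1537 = 1151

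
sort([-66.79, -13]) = [-66.79, -13]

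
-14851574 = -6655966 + -8195608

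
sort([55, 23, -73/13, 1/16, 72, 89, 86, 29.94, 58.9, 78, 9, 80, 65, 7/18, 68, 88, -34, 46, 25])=[-34, -73/13, 1/16, 7/18, 9, 23, 25, 29.94, 46, 55, 58.9, 65, 68, 72, 78, 80, 86, 88, 89]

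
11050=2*5525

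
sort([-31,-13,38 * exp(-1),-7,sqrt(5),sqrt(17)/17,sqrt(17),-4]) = [-31,-13,-7,-4,sqrt(17)/17,sqrt(5),sqrt(17),38 * exp(-1)]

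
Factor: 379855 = 5^1*7^1*10853^1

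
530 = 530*1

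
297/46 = 6 + 21/46 ≈ 6.46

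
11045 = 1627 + 9418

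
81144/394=205+187/197 ≈ 205.95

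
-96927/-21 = 4615 + 4/7 ≈ 4615.57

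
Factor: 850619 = 7^1*11^1*11047^1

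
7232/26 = 3616/13 ≈ 278.15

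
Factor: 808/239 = 2^3 * 101^1 * 239^(-1)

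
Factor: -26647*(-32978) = 2^1*11^1*1499^1*26647^1 = 878764766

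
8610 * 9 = 77490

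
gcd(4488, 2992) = 1496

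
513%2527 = 513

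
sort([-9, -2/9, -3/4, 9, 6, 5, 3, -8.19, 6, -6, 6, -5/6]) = [-9, -8.19, -6, -5/6, -3/4, -2/9, 3, 5, 6, 6, 6, 9]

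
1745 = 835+910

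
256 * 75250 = 19264000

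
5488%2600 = 288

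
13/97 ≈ 0.134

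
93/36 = 2 + 7/12 ≈ 2.58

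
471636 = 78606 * 6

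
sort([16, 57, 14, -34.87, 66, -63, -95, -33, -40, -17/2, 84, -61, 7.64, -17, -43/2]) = [-95, -63, -61, -40, -34.87, -33, -43/2, -17, -17/2, 7.64, 14, 16, 57, 66, 84]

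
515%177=161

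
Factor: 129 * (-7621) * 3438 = -1 * 2^1 * 3^3 * 43^1 * 191^1 * 7621^1 = -3379928742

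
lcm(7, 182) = 182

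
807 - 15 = 792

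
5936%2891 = 154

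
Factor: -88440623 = -1 * 53^1 * 97^1 * 17203^1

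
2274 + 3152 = 5426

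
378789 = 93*4073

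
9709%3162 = 223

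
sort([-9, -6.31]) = [-9, -6.31]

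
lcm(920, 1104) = 5520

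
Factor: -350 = -1 * 2^1 * 5^2 * 7^1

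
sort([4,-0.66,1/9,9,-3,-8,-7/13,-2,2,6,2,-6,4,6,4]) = [-8,-6,-3,-2,-0.66,-7/13,1/9,2,2,4,4,4,6,6,9]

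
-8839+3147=-5692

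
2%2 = 0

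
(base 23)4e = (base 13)82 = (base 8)152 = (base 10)106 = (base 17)64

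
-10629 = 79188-89817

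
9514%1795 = 539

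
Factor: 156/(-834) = -1 * 2^1 * 13^1 * 139^(-1) = -26/139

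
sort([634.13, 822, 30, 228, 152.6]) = [30, 152.6, 228, 634.13, 822]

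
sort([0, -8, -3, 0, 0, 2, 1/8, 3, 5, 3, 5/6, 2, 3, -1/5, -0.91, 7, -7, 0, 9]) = [-8, -7, -3, -0.91, -1/5, 0, 0, 0, 0, 1/8, 5/6, 2, 2, 3, 3, 3, 5, 7, 9]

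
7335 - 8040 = -705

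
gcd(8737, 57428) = 1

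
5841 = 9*649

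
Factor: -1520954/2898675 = -1 * 2^1 * 3^(-2) * 5^(-2) * 13^(-1) * 991^(-1) * 760477^1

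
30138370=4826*6245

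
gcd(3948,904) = 4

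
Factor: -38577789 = -1*3^4*173^1*2753^1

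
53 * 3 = 159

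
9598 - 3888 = 5710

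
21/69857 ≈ 0.000301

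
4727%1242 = 1001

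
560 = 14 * 40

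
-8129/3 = -2709 - 2/3 ≈ -2709.67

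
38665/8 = 4833 + 1/8 ≈ 4833.13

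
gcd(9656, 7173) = 1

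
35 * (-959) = -33565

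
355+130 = 485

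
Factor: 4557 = 3^1*7^2*31^1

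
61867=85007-23140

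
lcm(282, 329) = 1974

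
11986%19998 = 11986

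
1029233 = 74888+954345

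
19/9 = 2 + 1/9 ≈ 2.11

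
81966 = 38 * 2157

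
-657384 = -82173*8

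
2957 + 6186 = 9143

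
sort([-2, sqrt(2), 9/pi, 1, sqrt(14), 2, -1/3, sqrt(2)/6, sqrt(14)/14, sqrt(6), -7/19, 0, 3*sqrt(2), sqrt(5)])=[-2, -7/19, -1/3, 0, sqrt(2)/6, sqrt(14)/14, 1, sqrt(2), 2, sqrt(5), sqrt(6), 9/pi, sqrt(14), 3*sqrt(2)]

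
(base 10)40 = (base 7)55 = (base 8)50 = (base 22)1i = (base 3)1111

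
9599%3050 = 449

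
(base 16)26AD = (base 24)H4D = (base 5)304101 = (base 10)9901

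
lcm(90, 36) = 180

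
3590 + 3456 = 7046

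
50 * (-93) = -4650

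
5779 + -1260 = 4519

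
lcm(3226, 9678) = 9678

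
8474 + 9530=18004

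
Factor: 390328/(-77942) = -1*2^2*97^1*503^1*38971^(-1) = -195164/38971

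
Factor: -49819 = -1*7^1*11^1*647^1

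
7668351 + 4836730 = 12505081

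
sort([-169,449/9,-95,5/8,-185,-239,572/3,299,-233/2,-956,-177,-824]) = [-956,-824,-239,-185,-177,-169,-233/2,-95,5/8,449/9,572/3,299]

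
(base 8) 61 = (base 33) 1g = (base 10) 49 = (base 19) 2b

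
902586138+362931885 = 1265518023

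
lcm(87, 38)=3306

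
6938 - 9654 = -2716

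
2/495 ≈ 0.00404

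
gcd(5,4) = 1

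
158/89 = 1+69/89 ≈ 1.78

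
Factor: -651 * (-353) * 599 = 3^1 * 7^1 * 31^1 * 353^1 * 599^1 = 137651997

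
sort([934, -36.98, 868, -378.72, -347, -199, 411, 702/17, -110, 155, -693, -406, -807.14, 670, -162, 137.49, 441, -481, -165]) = [-807.14, -693, -481, -406, -378.72, -347, -199, -165, -162, -110, -36.98, 702/17, 137.49, 155, 411, 441, 670, 868, 934]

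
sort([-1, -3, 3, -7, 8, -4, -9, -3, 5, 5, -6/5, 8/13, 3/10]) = [-9, -7, -4, -3, -3, -6/5, -1, 3/10, 8/13, 3, 5, 5, 8]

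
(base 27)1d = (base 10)40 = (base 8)50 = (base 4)220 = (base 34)16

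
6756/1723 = 3 + 1587/1723 ≈ 3.92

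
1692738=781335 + 911403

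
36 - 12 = 24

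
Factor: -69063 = -1*3^1*23021^1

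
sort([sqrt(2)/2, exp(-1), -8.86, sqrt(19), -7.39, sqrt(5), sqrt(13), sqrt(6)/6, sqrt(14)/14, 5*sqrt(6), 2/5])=[-8.86, -7.39, sqrt(14)/14, exp(-1), 2/5, sqrt(6)/6, sqrt(2)/2, sqrt(5), sqrt(13), sqrt(19), 5*sqrt(6)]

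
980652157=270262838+710389319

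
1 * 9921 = 9921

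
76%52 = 24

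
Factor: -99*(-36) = 2^2*3^4*11^1 = 3564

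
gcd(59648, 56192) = 128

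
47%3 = 2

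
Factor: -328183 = -1 * 307^1 * 1069^1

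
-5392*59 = -318128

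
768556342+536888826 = 1305445168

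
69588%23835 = 21918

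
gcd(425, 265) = 5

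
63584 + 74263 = 137847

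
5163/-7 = -737 - 4/7≈-737.57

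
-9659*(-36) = 347724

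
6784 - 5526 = 1258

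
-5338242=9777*(-546)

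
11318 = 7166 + 4152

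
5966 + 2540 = 8506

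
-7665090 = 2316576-9981666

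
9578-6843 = 2735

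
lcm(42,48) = 336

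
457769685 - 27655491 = 430114194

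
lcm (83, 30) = 2490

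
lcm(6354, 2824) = 25416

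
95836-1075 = 94761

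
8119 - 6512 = 1607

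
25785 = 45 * 573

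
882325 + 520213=1402538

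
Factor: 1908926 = 2^1*307^1*3109^1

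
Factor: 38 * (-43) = -1 * 2^1 * 19^1 * 43^1 = -1634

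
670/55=134/11 ≈ 12.18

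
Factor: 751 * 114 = 2^1 * 3^1 * 19^1 * 751^1 = 85614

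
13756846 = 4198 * 3277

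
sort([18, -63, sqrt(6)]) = [-63, sqrt(6), 18]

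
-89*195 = -17355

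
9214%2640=1294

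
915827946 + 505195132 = 1421023078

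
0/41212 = 0 = 0.00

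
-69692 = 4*(-17423)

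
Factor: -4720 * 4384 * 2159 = -1 * 2^9 * 5^1 * 17^1 * 59^1 * 127^1 * 137^1 = -44675064320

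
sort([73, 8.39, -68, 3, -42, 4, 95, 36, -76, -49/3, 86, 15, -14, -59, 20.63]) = [-76, -68, -59, -42, -49/3, -14, 3, 4, 8.39, 15, 20.63, 36, 73, 86, 95]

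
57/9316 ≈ 0.00612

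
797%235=92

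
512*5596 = 2865152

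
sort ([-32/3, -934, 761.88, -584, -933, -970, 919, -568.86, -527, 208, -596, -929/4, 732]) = [-970, -934, -933, -596, -584, -568.86, -527, -929/4, -32/3, 208, 732, 761.88, 919]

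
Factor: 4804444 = 2^2*1201111^1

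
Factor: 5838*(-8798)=-1*2^2*3^1*7^1*53^1*83^1*139^1=-51362724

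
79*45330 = 3581070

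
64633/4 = 16158+1/4 = 16158.25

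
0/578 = 0 = 0.00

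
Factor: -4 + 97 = 3^1*31^1 = 93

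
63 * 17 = 1071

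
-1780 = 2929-4709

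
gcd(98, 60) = 2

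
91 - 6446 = -6355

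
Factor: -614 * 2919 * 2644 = -1 * 2^3 * 3^1 * 7^1 * 139^1 * 307^1 * 661^1 = -4738751304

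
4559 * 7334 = 33435706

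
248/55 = 4 + 28/55 ≈ 4.51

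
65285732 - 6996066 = 58289666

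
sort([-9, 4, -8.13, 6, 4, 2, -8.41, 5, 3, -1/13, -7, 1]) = [-9, -8.41, -8.13, -7, -1/13, 1, 2, 3, 4, 4, 5, 6]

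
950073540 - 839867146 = 110206394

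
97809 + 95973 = 193782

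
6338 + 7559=13897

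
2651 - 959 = 1692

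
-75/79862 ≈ -0.000939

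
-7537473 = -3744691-3792782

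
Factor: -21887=-1*43^1*509^1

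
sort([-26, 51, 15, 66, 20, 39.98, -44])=[-44, -26, 15, 20, 39.98, 51, 66]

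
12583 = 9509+3074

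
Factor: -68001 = -1*3^1*19^1*1193^1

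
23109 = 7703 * 3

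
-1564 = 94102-95666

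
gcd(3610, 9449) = 1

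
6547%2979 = 589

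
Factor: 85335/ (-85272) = -1 * 2^ (-3) * 5^1 * 11^ (-1) * 17^ (-1) * 19^ (-1) * 5689^1 = -28445/28424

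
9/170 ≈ 0.0529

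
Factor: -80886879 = -1*3^2*193^1*46567^1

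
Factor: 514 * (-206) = -1 * 2^2 * 103^1 * 257^1 = -105884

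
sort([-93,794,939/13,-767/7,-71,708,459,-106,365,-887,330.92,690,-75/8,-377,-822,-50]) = [-887,-822,-377,-767/7,-106,-93,-71,-50,-75/8,939/13,330.92,365,459,690,708,794]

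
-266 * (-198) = 52668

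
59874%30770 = 29104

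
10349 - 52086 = -41737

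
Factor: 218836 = 2^2 * 54709^1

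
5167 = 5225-58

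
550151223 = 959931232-409780009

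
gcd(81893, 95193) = 7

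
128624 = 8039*16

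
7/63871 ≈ 0.000110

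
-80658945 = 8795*(-9171)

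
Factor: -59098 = -1*2^1*13^1*2273^1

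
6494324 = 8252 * 787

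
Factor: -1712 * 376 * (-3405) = 2^7 * 3^1 * 5^1 * 47^1 * 107^1 * 227^1 = 2191839360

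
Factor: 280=2^3*5^1*7^1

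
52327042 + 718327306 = 770654348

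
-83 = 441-524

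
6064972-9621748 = -3556776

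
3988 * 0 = 0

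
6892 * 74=510008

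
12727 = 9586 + 3141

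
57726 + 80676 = 138402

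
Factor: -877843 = -1 * 877843^1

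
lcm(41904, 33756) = 1215216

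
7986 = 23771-15785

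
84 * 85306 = 7165704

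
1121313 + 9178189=10299502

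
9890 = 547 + 9343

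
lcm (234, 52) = 468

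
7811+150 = 7961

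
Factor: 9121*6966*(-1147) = -1*2^1*3^4*7^1*31^1*37^1*43^1*1303^1 = -72876808242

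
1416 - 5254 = -3838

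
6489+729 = 7218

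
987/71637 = 329/23879 ≈ 0.0138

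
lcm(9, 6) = 18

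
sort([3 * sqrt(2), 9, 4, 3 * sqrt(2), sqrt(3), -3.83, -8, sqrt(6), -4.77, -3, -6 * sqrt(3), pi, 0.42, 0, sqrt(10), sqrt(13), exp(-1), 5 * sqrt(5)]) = [-6 * sqrt(3), -8, -4.77, -3.83, -3, 0, exp(-1), 0.42, sqrt(3), sqrt(6), pi, sqrt(10), sqrt(13), 4, 3 * sqrt(2), 3 * sqrt(2), 9, 5 * sqrt(5)]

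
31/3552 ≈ 0.00873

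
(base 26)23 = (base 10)55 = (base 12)47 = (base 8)67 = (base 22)2b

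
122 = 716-594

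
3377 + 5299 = 8676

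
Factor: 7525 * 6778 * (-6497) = -1 * 2^1 * 5^2 * 7^1 * 43^1 * 73^1 * 89^1 * 3389^1 = -331375911650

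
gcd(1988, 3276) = 28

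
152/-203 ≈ -0.749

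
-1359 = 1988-3347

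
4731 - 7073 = -2342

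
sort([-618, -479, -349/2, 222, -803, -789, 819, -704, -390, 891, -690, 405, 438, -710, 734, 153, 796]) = [-803, -789, -710, -704, -690, -618, -479, -390, -349/2, 153, 222, 405, 438, 734, 796, 819, 891]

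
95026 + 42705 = 137731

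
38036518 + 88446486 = 126483004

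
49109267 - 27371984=21737283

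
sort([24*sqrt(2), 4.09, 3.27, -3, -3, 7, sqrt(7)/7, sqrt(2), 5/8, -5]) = [-5, -3, -3, sqrt(7)/7, 5/8, sqrt(2), 3.27, 4.09, 7, 24*sqrt(2)]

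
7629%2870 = 1889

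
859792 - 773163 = 86629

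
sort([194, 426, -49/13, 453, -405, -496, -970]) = [-970, -496, -405, -49/13, 194, 426, 453]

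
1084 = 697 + 387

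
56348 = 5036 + 51312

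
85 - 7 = 78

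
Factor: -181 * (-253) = 11^1 * 23^1 * 181^1 = 45793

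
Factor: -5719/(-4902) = 2^(-1) * 3^(-1) * 7^1 = 7/6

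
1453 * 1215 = 1765395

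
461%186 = 89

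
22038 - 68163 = -46125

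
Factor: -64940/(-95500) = 5^(-2) * 17^1 = 17/25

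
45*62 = 2790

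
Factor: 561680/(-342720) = -1*2^(-2)*3^(-2)*59^1 = -59/36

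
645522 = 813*794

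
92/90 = 1 + 1/45 ≈ 1.02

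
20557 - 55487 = -34930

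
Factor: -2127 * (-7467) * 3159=3^7 * 13^1 * 19^1 * 131^1 * 709^1=50172214131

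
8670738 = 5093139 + 3577599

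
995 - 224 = 771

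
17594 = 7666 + 9928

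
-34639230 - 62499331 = -97138561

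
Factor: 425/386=2^(-1)*5^2*17^1*193^(-1)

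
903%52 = 19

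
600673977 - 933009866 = -332335889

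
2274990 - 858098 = 1416892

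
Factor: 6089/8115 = 3^(-1)*5^(-1)*541^(-1)*6089^1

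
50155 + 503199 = 553354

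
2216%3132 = 2216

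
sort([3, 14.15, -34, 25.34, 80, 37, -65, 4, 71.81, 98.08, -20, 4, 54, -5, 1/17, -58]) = [-65, -58, -34, -20, -5, 1/17, 3, 4, 4, 14.15, 25.34, 37, 54, 71.81, 80, 98.08]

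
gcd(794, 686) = 2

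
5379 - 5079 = 300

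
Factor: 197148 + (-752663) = -1 * 5^1 * 111103^1 = -555515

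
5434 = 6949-1515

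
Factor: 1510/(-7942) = -1*5^1*11^(-1)*19^(-2)*151^1 = -755/3971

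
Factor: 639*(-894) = -1*2^1*3^3*71^1*149^1 = -571266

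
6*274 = 1644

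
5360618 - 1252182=4108436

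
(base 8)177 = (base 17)78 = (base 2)1111111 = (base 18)71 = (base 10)127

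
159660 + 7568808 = 7728468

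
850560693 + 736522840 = 1587083533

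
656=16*41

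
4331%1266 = 533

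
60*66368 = 3982080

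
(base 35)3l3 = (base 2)1000100111101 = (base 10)4413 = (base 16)113d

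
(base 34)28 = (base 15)51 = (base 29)2i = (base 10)76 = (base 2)1001100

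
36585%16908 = 2769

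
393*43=16899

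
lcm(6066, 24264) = 24264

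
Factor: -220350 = -1*2^1*3^1*5^2*13^1*113^1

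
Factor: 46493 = 19^1*2447^1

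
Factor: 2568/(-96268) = -1*2^1*3^1*41^(-1)*107^1*587^(-1) = -642/24067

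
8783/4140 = 2 + 503/4140 ≈ 2.12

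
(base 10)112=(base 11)a2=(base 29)3p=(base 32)3g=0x70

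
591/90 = 197/30 ≈ 6.57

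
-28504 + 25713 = -2791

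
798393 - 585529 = 212864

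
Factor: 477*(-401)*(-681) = 3^3*53^1*227^1*401^1 = 130259637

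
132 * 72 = 9504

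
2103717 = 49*42933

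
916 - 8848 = -7932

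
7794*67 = 522198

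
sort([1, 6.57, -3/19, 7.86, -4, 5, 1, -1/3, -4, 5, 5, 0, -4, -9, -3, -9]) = [-9, -9, -4, -4, -4, -3, -1/3, -3/19, 0, 1, 1, 5, 5, 5, 6.57, 7.86]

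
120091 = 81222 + 38869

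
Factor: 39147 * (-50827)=-1 * 3^1 * 7^1 * 53^1 * 137^1 * 13049^1=-1989724569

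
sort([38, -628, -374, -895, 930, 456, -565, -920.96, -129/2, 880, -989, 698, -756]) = [-989, -920.96, -895, -756, -628, -565, -374, -129/2, 38, 456, 698, 880, 930]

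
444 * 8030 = 3565320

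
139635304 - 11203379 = 128431925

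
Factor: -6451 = -1*6451^1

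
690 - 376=314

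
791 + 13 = 804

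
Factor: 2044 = 2^2 * 7^1 * 73^1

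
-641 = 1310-1951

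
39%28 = 11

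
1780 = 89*20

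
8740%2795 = 355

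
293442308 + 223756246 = 517198554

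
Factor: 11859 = 3^1*59^1*67^1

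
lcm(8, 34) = 136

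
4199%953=387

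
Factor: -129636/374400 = -1 * 2^(-5) * 5^(-2) * 277^1 = -277/800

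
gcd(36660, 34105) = 5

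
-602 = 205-807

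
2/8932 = 1/4466 ≈ 0.000224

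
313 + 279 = 592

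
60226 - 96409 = -36183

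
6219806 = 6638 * 937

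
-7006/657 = -10-436/657 ≈ -10.66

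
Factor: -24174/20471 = -1*2^1*3^2*11^(-1)*17^1*79^1*1861^(-1)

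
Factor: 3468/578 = 2^1 * 3^1 = 6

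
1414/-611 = -2 - 192/611 ≈ -2.31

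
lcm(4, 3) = 12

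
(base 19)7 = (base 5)12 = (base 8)7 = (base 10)7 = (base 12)7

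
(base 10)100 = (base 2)1100100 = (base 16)64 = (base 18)5a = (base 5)400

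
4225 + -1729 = 2496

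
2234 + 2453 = 4687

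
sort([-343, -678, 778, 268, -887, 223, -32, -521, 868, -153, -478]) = [-887, -678, -521, -478, -343, -153, -32, 223, 268, 778, 868]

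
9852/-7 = -1407 - 3/7≈-1407.43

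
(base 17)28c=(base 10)726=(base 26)11o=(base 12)506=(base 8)1326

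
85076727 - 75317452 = 9759275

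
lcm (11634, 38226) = 267582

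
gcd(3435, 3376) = 1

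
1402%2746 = 1402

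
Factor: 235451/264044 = 2^ (-2) * 11^ (-1) * 17^ (-1) * 23^1 * 29^1 = 667/748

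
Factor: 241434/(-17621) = -1 * 2^1 * 3^3 * 17^1 * 67^(-1) = -918/67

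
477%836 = 477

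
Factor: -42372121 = -1*11^1*3852011^1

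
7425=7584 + -159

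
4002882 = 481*8322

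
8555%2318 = 1601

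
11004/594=1834/99 ≈ 18.53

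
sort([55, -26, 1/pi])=[-26, 1/pi, 55]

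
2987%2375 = 612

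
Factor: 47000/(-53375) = -1 * 2^3 * 7^(-1) * 47^1 * 61^(-1) = -376/427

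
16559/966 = 17+137/966 ≈ 17.14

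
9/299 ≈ 0.0301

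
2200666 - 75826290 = -73625624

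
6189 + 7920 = 14109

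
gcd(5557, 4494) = 1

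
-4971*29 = -144159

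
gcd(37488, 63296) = 16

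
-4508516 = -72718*62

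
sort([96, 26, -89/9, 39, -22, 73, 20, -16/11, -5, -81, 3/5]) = [-81, -22, -89/9, -5, -16/11, 3/5, 20, 26, 39, 73, 96]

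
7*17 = 119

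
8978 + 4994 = 13972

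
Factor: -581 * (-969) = 3^1 * 7^1 * 17^1 * 19^1 * 83^1 = 562989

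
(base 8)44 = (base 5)121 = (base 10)36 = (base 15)26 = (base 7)51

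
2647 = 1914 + 733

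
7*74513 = 521591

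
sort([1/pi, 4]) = [1/pi, 4]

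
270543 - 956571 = -686028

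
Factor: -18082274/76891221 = -1 * 2^1 * 3^(-3) * 7^3 * 11^(-1) * 17^(-1) * 43^1 * 97^(-1) * 157^(-1) * 613^1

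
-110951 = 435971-546922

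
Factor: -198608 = -1*2^4*12413^1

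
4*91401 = 365604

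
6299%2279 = 1741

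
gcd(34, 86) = 2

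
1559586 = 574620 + 984966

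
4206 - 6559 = -2353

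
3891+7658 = 11549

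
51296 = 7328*7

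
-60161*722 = -43436242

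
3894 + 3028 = 6922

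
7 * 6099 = 42693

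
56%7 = 0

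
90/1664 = 45/832 ≈ 0.0541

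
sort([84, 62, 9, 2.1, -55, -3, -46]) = [-55, -46, -3, 2.1, 9, 62, 84]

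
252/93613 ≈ 0.00269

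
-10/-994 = 5/497≈0.0101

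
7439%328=223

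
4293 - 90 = 4203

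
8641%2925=2791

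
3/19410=1/6470 ≈ 0.000155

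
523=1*523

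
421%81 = 16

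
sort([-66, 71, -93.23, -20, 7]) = [-93.23, -66, -20, 7, 71]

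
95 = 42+53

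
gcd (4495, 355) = 5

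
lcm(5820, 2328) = 11640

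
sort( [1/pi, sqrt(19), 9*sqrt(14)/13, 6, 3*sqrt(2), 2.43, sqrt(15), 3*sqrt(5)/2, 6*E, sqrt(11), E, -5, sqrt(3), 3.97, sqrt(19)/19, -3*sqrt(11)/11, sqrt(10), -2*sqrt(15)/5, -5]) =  [-5, -5, -2*sqrt(15)/5, -3*sqrt(11)/11, sqrt(19)/19, 1/pi, sqrt(3), 2.43, 9*sqrt(14)/13, E, sqrt(10), sqrt(11), 3*sqrt(5)/2, sqrt(15), 3.97, 3*sqrt(2), sqrt(19), 6, 6*E]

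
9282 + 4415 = 13697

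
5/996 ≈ 0.00502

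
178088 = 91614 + 86474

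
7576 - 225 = 7351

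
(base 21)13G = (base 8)1010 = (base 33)FP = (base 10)520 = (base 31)GO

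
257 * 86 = 22102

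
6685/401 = 16 + 269/401 ≈ 16.67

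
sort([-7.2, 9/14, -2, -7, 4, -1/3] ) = [-7.2, -7, -2, -1/3, 9/14, 4] 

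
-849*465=-394785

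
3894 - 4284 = -390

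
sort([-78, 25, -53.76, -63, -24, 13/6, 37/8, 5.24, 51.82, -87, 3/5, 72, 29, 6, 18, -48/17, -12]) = [-87, -78, -63, -53.76, -24, -12, -48/17, 3/5, 13/6, 37/8, 5.24, 6, 18, 25, 29, 51.82, 72]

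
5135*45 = 231075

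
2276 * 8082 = 18394632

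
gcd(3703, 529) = 529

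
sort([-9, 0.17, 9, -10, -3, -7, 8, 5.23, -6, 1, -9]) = [-10, -9, -9, -7, -6, -3, 0.17, 1, 5.23, 8, 9]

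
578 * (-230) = -132940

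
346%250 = 96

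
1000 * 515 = 515000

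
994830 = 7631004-6636174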